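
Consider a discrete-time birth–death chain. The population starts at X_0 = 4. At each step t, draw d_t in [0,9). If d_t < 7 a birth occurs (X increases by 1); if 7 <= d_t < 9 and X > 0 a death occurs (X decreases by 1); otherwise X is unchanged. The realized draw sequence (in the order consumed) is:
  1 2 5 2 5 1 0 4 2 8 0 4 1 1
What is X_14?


16

t=0: X=4, d=1 → birth, X_1=5
t=1: X=5, d=2 → birth, X_2=6
t=2: X=6, d=5 → birth, X_3=7
t=3: X=7, d=2 → birth, X_4=8
t=4: X=8, d=5 → birth, X_5=9
t=5: X=9, d=1 → birth, X_6=10
t=6: X=10, d=0 → birth, X_7=11
t=7: X=11, d=4 → birth, X_8=12
t=8: X=12, d=2 → birth, X_9=13
t=9: X=13, d=8 → death, X_10=12
t=10: X=12, d=0 → birth, X_11=13
t=11: X=13, d=4 → birth, X_12=14
t=12: X=14, d=1 → birth, X_13=15
t=13: X=15, d=1 → birth, X_14=16


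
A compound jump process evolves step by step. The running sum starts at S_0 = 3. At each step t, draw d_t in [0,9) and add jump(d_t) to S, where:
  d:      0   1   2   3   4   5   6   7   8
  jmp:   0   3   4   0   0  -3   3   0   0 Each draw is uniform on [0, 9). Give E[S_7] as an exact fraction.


76/9

Outcome values over d=0..8: [0, 3, 4, 0, 0, -3, 3, 0, 0]
Σy = 7, Σy² = 43, M = 9
μ = 7/9 = 7/9,  σ² = 43/9 − (7/9)² = 338/81
E[S_7] = 3 + 7·(7/9) = 76/9


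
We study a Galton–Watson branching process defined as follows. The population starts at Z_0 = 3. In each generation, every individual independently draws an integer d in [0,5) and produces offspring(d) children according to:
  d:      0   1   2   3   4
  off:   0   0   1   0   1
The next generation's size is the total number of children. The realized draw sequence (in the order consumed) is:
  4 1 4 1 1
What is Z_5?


0

gen 0: Z_0=3, draws=[4, 1, 4], offspring=[1, 0, 1], Z_1=2
gen 1: Z_1=2, draws=[1, 1], offspring=[0, 0], Z_2=0
gen 2: Z_2=0, draws=[], offspring=[], Z_3=0
gen 3: Z_3=0, draws=[], offspring=[], Z_4=0
gen 4: Z_4=0, draws=[], offspring=[], Z_5=0


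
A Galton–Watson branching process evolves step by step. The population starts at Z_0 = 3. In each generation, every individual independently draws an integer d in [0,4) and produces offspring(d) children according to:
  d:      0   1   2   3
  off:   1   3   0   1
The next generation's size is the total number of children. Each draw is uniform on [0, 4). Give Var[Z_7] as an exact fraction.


Outcome values over d=0..3: [1, 3, 0, 1]
Σy = 5, Σy² = 11, M = 4
μ = 5/4 = 5/4,  σ² = 11/4 − (5/4)² = 19/16
V_0 = 0, E_0 = 3
V_1 = 19/16·E_0 + (5/4)²·V_0 = 57/16;  E_1 = 15/4
V_2 = 19/16·E_1 + (5/4)²·V_1 = 2565/256;  E_2 = 75/16
V_3 = 19/16·E_2 + (5/4)²·V_2 = 86925/4096;  E_3 = 375/64
V_4 = 19/16·E_3 + (5/4)²·V_3 = 2629125/65536;  E_4 = 1875/256
V_5 = 19/16·E_4 + (5/4)²·V_4 = 74848125/1048576;  E_5 = 9375/1024
V_6 = 19/16·E_5 + (5/4)²·V_5 = 2053603125/16777216;  E_6 = 46875/4096
V_7 = 19/16·E_6 + (5/4)²·V_6 = 54988078125/268435456;  E_7 = 234375/16384

54988078125/268435456


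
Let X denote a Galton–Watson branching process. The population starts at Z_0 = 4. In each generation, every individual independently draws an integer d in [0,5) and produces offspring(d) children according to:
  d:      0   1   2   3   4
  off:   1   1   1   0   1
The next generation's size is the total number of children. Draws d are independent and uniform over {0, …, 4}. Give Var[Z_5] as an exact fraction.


8605696/9765625

Outcome values over d=0..4: [1, 1, 1, 0, 1]
Σy = 4, Σy² = 4, M = 5
μ = 4/5 = 4/5,  σ² = 4/5 − (4/5)² = 4/25
V_0 = 0, E_0 = 4
V_1 = 4/25·E_0 + (4/5)²·V_0 = 16/25;  E_1 = 16/5
V_2 = 4/25·E_1 + (4/5)²·V_1 = 576/625;  E_2 = 64/25
V_3 = 4/25·E_2 + (4/5)²·V_2 = 15616/15625;  E_3 = 256/125
V_4 = 4/25·E_3 + (4/5)²·V_3 = 377856/390625;  E_4 = 1024/625
V_5 = 4/25·E_4 + (4/5)²·V_4 = 8605696/9765625;  E_5 = 4096/3125


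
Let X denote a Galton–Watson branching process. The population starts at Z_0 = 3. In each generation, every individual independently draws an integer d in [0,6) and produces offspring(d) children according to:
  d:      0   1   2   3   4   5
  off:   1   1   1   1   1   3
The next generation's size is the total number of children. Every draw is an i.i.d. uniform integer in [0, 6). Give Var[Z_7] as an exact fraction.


290754560/1594323

Outcome values over d=0..5: [1, 1, 1, 1, 1, 3]
Σy = 8, Σy² = 14, M = 6
μ = 8/6 = 4/3,  σ² = 14/6 − (4/3)² = 5/9
V_0 = 0, E_0 = 3
V_1 = 5/9·E_0 + (4/3)²·V_0 = 5/3;  E_1 = 4
V_2 = 5/9·E_1 + (4/3)²·V_1 = 140/27;  E_2 = 16/3
V_3 = 5/9·E_2 + (4/3)²·V_2 = 2960/243;  E_3 = 64/9
V_4 = 5/9·E_3 + (4/3)²·V_3 = 56000/2187;  E_4 = 256/27
V_5 = 5/9·E_4 + (4/3)²·V_4 = 999680/19683;  E_5 = 1024/81
V_6 = 5/9·E_5 + (4/3)²·V_5 = 17239040/177147;  E_6 = 4096/243
V_7 = 5/9·E_6 + (4/3)²·V_6 = 290754560/1594323;  E_7 = 16384/729


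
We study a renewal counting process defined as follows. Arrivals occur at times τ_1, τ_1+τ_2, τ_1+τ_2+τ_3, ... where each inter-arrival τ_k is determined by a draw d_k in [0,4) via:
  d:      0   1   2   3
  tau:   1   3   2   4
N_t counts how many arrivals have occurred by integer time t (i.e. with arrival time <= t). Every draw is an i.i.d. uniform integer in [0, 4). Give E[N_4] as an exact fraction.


369/256

Inter-arrival values over d=0..3: [1, 3, 2, 4]
Each d has probability 1/4, so the pmf of τ is: f(1) = 1/4, f(2) = 1/4, f(3) = 1/4, f(4) = 1/4
Renewal equation for m(n) = E[N_n]: condition on τ_1 = k (if k <= n, one arrival plus a fresh copy on the remaining n−k steps): m(n) = F(n) + Σ_{k<=n} f(k)·m(n−k), where F(n) = P(τ <= n) and m(0) = 0
m(1) = F(1) = 1/4
m(2) = F(2) + f(1)·m(1) = 1/2 + 1/4·1/4 = 9/16
m(3) = F(3) + f(1)·m(2) + f(2)·m(1) = 3/4 + 1/4·9/16 + 1/4·1/4 = 61/64
m(4) = F(4) + f(1)·m(3) + f(2)·m(2) + f(3)·m(1) = 1 + 1/4·61/64 + 1/4·9/16 + 1/4·1/4 = 369/256
E[N_4] = m(4) = 369/256


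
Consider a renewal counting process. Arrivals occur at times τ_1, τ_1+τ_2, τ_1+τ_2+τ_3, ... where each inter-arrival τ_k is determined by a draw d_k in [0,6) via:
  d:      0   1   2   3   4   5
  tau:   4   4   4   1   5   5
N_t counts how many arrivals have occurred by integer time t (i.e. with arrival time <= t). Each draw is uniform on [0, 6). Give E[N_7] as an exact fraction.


Inter-arrival values over d=0..5: [4, 4, 4, 1, 5, 5]
Each d has probability 1/6, so the pmf of τ is: f(1) = 1/6, f(4) = 1/2, f(5) = 1/3
Renewal equation for m(n) = E[N_n]: condition on τ_1 = k (if k <= n, one arrival plus a fresh copy on the remaining n−k steps): m(n) = F(n) + Σ_{k<=n} f(k)·m(n−k), where F(n) = P(τ <= n) and m(0) = 0
m(1) = F(1) = 1/6
m(2) = F(2) + f(1)·m(1) = 1/6 + 1/6·1/6 = 7/36
m(3) = F(3) + f(1)·m(2) = 1/6 + 1/6·7/36 = 43/216
m(4) = F(4) + f(1)·m(3) = 2/3 + 1/6·43/216 = 907/1296
m(5) = F(5) + f(1)·m(4) + f(4)·m(1) = 1 + 1/6·907/1296 + 1/2·1/6 = 9331/7776
m(6) = F(6) + f(1)·m(5) + f(4)·m(2) + f(5)·m(1) = 1 + 1/6·9331/7776 + 1/2·7/36 + 1/3·1/6 = 63115/46656
m(7) = F(7) + f(1)·m(6) + f(4)·m(3) + f(5)·m(2) = 1 + 1/6·63115/46656 + 1/2·43/216 + 1/3·7/36 = 389059/279936
E[N_7] = m(7) = 389059/279936

389059/279936


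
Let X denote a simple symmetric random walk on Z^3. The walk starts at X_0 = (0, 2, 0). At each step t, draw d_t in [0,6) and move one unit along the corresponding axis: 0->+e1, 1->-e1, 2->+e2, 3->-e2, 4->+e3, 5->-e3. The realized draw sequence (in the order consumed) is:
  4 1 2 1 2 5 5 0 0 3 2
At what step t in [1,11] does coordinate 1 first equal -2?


4

t=0: X=(0, 2, 0), d=4 → +e3, X_1=(0, 2, 1)
t=1: X=(0, 2, 1), d=1 → -e1, X_2=(-1, 2, 1)
t=2: X=(-1, 2, 1), d=2 → +e2, X_3=(-1, 3, 1)
t=3: X=(-1, 3, 1), d=1 → -e1, X_4=(-2, 3, 1)
t=4: X=(-2, 3, 1), d=2 → +e2, X_5=(-2, 4, 1)
t=5: X=(-2, 4, 1), d=5 → -e3, X_6=(-2, 4, 0)
t=6: X=(-2, 4, 0), d=5 → -e3, X_7=(-2, 4, -1)
t=7: X=(-2, 4, -1), d=0 → +e1, X_8=(-1, 4, -1)
t=8: X=(-1, 4, -1), d=0 → +e1, X_9=(0, 4, -1)
t=9: X=(0, 4, -1), d=3 → -e2, X_10=(0, 3, -1)
t=10: X=(0, 3, -1), d=2 → +e2, X_11=(0, 4, -1)


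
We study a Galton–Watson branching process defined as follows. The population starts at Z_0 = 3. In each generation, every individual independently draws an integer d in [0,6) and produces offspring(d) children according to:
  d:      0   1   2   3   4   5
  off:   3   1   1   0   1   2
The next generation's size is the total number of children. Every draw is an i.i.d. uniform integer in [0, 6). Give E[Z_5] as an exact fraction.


Outcome values over d=0..5: [3, 1, 1, 0, 1, 2]
Σy = 8, Σy² = 16, M = 6
μ = 8/6 = 4/3,  σ² = 16/6 − (4/3)² = 8/9
E[Z_0] = 3
E[Z_1] = 4/3·E[Z_0] = 4
E[Z_2] = 4/3·E[Z_1] = 16/3
E[Z_3] = 4/3·E[Z_2] = 64/9
E[Z_4] = 4/3·E[Z_3] = 256/27
E[Z_5] = 4/3·E[Z_4] = 1024/81

1024/81


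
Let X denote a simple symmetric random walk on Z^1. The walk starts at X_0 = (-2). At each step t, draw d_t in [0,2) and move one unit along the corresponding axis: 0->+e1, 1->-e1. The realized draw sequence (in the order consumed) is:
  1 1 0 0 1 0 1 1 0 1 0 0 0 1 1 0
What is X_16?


t=0: X=(-2), d=1 → -e1, X_1=(-3)
t=1: X=(-3), d=1 → -e1, X_2=(-4)
t=2: X=(-4), d=0 → +e1, X_3=(-3)
t=3: X=(-3), d=0 → +e1, X_4=(-2)
t=4: X=(-2), d=1 → -e1, X_5=(-3)
t=5: X=(-3), d=0 → +e1, X_6=(-2)
t=6: X=(-2), d=1 → -e1, X_7=(-3)
t=7: X=(-3), d=1 → -e1, X_8=(-4)
t=8: X=(-4), d=0 → +e1, X_9=(-3)
t=9: X=(-3), d=1 → -e1, X_10=(-4)
t=10: X=(-4), d=0 → +e1, X_11=(-3)
t=11: X=(-3), d=0 → +e1, X_12=(-2)
t=12: X=(-2), d=0 → +e1, X_13=(-1)
t=13: X=(-1), d=1 → -e1, X_14=(-2)
t=14: X=(-2), d=1 → -e1, X_15=(-3)
t=15: X=(-3), d=0 → +e1, X_16=(-2)

(-2)


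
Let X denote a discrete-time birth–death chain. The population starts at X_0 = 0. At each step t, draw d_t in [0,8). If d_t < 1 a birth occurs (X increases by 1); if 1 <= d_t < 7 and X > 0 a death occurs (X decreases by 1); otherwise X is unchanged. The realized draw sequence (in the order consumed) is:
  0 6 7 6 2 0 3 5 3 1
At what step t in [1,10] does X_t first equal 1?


t=0: X=0, d=0 → birth, X_1=1
t=1: X=1, d=6 → death, X_2=0
t=2: X=0, d=7 → hold, X_3=0
t=3: X=0, d=6 → hold, X_4=0
t=4: X=0, d=2 → hold, X_5=0
t=5: X=0, d=0 → birth, X_6=1
t=6: X=1, d=3 → death, X_7=0
t=7: X=0, d=5 → hold, X_8=0
t=8: X=0, d=3 → hold, X_9=0
t=9: X=0, d=1 → hold, X_10=0

1


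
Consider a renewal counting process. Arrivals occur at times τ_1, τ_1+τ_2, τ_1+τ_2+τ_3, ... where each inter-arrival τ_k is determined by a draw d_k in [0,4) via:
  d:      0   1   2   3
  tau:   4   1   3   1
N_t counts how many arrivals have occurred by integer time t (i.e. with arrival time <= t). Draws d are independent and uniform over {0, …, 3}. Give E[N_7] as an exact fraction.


381/128

Inter-arrival values over d=0..3: [4, 1, 3, 1]
Each d has probability 1/4, so the pmf of τ is: f(1) = 1/2, f(3) = 1/4, f(4) = 1/4
Renewal equation for m(n) = E[N_n]: condition on τ_1 = k (if k <= n, one arrival plus a fresh copy on the remaining n−k steps): m(n) = F(n) + Σ_{k<=n} f(k)·m(n−k), where F(n) = P(τ <= n) and m(0) = 0
m(1) = F(1) = 1/2
m(2) = F(2) + f(1)·m(1) = 1/2 + 1/2·1/2 = 3/4
m(3) = F(3) + f(1)·m(2) = 3/4 + 1/2·3/4 = 9/8
m(4) = F(4) + f(1)·m(3) + f(3)·m(1) = 1 + 1/2·9/8 + 1/4·1/2 = 27/16
m(5) = F(5) + f(1)·m(4) + f(3)·m(2) + f(4)·m(1) = 1 + 1/2·27/16 + 1/4·3/4 + 1/4·1/2 = 69/32
m(6) = F(6) + f(1)·m(5) + f(3)·m(3) + f(4)·m(2) = 1 + 1/2·69/32 + 1/4·9/8 + 1/4·3/4 = 163/64
m(7) = F(7) + f(1)·m(6) + f(3)·m(4) + f(4)·m(3) = 1 + 1/2·163/64 + 1/4·27/16 + 1/4·9/8 = 381/128
E[N_7] = m(7) = 381/128


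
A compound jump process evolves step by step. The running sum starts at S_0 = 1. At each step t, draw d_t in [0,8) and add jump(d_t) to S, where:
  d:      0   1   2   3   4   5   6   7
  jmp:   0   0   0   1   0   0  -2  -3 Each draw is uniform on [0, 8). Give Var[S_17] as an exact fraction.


Outcome values over d=0..7: [0, 0, 0, 1, 0, 0, -2, -3]
Σy = -4, Σy² = 14, M = 8
μ = -4/8 = -1/2,  σ² = 14/8 − (-1/2)² = 3/2
Independent increments: Var[S_17] = 17·σ² = 17·(3/2) = 51/2

51/2


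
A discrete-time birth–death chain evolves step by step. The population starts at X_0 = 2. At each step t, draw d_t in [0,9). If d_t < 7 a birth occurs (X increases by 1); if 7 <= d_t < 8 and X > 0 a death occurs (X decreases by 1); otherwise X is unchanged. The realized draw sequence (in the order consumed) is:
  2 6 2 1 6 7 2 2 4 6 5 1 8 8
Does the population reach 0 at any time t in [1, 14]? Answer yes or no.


no

t=0: X=2, d=2 → birth, X_1=3
t=1: X=3, d=6 → birth, X_2=4
t=2: X=4, d=2 → birth, X_3=5
t=3: X=5, d=1 → birth, X_4=6
t=4: X=6, d=6 → birth, X_5=7
t=5: X=7, d=7 → death, X_6=6
t=6: X=6, d=2 → birth, X_7=7
t=7: X=7, d=2 → birth, X_8=8
t=8: X=8, d=4 → birth, X_9=9
t=9: X=9, d=6 → birth, X_10=10
t=10: X=10, d=5 → birth, X_11=11
t=11: X=11, d=1 → birth, X_12=12
t=12: X=12, d=8 → hold, X_13=12
t=13: X=12, d=8 → hold, X_14=12


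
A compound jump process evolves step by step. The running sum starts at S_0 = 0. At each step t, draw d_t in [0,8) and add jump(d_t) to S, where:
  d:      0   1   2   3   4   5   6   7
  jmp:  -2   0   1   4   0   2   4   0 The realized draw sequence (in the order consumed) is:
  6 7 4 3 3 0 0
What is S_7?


t=0: S=0, d=6, jump=4, S_1=4
t=1: S=4, d=7, jump=0, S_2=4
t=2: S=4, d=4, jump=0, S_3=4
t=3: S=4, d=3, jump=4, S_4=8
t=4: S=8, d=3, jump=4, S_5=12
t=5: S=12, d=0, jump=-2, S_6=10
t=6: S=10, d=0, jump=-2, S_7=8

8


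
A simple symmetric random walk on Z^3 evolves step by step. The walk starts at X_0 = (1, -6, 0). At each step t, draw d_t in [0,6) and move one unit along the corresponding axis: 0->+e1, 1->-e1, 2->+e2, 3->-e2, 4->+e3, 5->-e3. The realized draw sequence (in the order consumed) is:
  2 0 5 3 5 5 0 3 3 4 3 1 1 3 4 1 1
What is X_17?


(-1, -10, -1)

t=0: X=(1, -6, 0), d=2 → +e2, X_1=(1, -5, 0)
t=1: X=(1, -5, 0), d=0 → +e1, X_2=(2, -5, 0)
t=2: X=(2, -5, 0), d=5 → -e3, X_3=(2, -5, -1)
t=3: X=(2, -5, -1), d=3 → -e2, X_4=(2, -6, -1)
t=4: X=(2, -6, -1), d=5 → -e3, X_5=(2, -6, -2)
t=5: X=(2, -6, -2), d=5 → -e3, X_6=(2, -6, -3)
t=6: X=(2, -6, -3), d=0 → +e1, X_7=(3, -6, -3)
t=7: X=(3, -6, -3), d=3 → -e2, X_8=(3, -7, -3)
t=8: X=(3, -7, -3), d=3 → -e2, X_9=(3, -8, -3)
t=9: X=(3, -8, -3), d=4 → +e3, X_10=(3, -8, -2)
t=10: X=(3, -8, -2), d=3 → -e2, X_11=(3, -9, -2)
t=11: X=(3, -9, -2), d=1 → -e1, X_12=(2, -9, -2)
t=12: X=(2, -9, -2), d=1 → -e1, X_13=(1, -9, -2)
t=13: X=(1, -9, -2), d=3 → -e2, X_14=(1, -10, -2)
t=14: X=(1, -10, -2), d=4 → +e3, X_15=(1, -10, -1)
t=15: X=(1, -10, -1), d=1 → -e1, X_16=(0, -10, -1)
t=16: X=(0, -10, -1), d=1 → -e1, X_17=(-1, -10, -1)


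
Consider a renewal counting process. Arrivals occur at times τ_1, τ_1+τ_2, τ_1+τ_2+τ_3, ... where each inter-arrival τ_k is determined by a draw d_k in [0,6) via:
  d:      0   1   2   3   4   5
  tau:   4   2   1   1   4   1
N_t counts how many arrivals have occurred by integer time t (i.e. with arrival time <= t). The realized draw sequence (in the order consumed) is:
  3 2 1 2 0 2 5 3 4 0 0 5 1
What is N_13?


8

draw d_1=3: τ_1=1, arrival time A_1=1
draw d_2=2: τ_2=1, arrival time A_2=2
draw d_3=1: τ_3=2, arrival time A_3=4
draw d_4=2: τ_4=1, arrival time A_4=5
draw d_5=0: τ_5=4, arrival time A_5=9
draw d_6=2: τ_6=1, arrival time A_6=10
draw d_7=5: τ_7=1, arrival time A_7=11
draw d_8=3: τ_8=1, arrival time A_8=12
draw d_9=4: τ_9=4, arrival time A_9=16
draw d_10=0: τ_10=4, arrival time A_10=20
draw d_11=0: τ_11=4, arrival time A_11=24
draw d_12=5: τ_12=1, arrival time A_12=25
draw d_13=1: τ_13=2, arrival time A_13=27
N_t over t=0..13: 0:0 1:1 2:2 3:2 4:3 5:4 6:4 7:4 8:4 9:5 10:6 11:7 12:8 13:8


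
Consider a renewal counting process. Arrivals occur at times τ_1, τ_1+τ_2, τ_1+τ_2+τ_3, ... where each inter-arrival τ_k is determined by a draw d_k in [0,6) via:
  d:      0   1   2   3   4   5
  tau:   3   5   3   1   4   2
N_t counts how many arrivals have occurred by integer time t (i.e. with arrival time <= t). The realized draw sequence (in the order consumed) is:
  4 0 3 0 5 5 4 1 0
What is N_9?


3

draw d_1=4: τ_1=4, arrival time A_1=4
draw d_2=0: τ_2=3, arrival time A_2=7
draw d_3=3: τ_3=1, arrival time A_3=8
draw d_4=0: τ_4=3, arrival time A_4=11
draw d_5=5: τ_5=2, arrival time A_5=13
draw d_6=5: τ_6=2, arrival time A_6=15
draw d_7=4: τ_7=4, arrival time A_7=19
draw d_8=1: τ_8=5, arrival time A_8=24
draw d_9=0: τ_9=3, arrival time A_9=27
N_t over t=0..9: 0:0 1:0 2:0 3:0 4:1 5:1 6:1 7:2 8:3 9:3


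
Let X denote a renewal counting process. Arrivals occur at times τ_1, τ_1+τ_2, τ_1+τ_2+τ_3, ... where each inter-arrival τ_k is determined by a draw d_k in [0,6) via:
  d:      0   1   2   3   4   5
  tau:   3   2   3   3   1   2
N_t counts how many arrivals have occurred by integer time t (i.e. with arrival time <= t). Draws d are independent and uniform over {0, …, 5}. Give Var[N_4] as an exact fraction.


Inter-arrival values over d=0..5: [3, 2, 3, 3, 1, 2]
Each d has probability 1/6, so the pmf of τ is: f(1) = 1/6, f(2) = 1/3, f(3) = 1/2
Let p_n(j) = P(N_n = j), with p_0 = [1]. Condition on τ_1: p_n(0) = P(τ > n), and for j >= 1, p_n(j) = Σ_{k<=n} f(k)·p_{n−k}(j−1)
p_1 = [5/6, 1/6]  (j = 0..1)
p_2 = [1/2, 17/36, 1/36]  (j = 0..2)
p_3 = [0, 31/36, 29/216, 1/216]  (j = 0..3)
p_4 = [0, 7/12, 83/216, 41/1296, 1/1296]  (j = 0..4)
E[N_4] = Σ j·p_4(j) = 1879/1296;  E[N_4²] = Σ j²·p_4(j) = 3133/1296
Var[N_4] = 3133/1296 − (1879/1296)² = 529727/1679616

529727/1679616


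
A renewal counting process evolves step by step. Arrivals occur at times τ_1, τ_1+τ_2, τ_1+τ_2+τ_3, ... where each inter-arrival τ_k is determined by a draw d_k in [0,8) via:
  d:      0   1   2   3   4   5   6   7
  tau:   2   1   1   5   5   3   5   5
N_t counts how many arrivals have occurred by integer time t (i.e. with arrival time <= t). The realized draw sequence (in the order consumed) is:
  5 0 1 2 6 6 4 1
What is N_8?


4

draw d_1=5: τ_1=3, arrival time A_1=3
draw d_2=0: τ_2=2, arrival time A_2=5
draw d_3=1: τ_3=1, arrival time A_3=6
draw d_4=2: τ_4=1, arrival time A_4=7
draw d_5=6: τ_5=5, arrival time A_5=12
draw d_6=6: τ_6=5, arrival time A_6=17
draw d_7=4: τ_7=5, arrival time A_7=22
draw d_8=1: τ_8=1, arrival time A_8=23
N_t over t=0..8: 0:0 1:0 2:0 3:1 4:1 5:2 6:3 7:4 8:4


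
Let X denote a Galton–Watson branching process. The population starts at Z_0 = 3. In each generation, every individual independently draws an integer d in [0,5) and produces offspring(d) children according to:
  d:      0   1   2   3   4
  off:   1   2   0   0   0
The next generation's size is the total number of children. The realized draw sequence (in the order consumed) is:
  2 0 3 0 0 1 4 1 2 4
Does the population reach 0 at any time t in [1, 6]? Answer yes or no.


yes

gen 0: Z_0=3, draws=[2, 0, 3], offspring=[0, 1, 0], Z_1=1
gen 1: Z_1=1, draws=[0], offspring=[1], Z_2=1
gen 2: Z_2=1, draws=[0], offspring=[1], Z_3=1
gen 3: Z_3=1, draws=[1], offspring=[2], Z_4=2
gen 4: Z_4=2, draws=[4, 1], offspring=[0, 2], Z_5=2
gen 5: Z_5=2, draws=[2, 4], offspring=[0, 0], Z_6=0


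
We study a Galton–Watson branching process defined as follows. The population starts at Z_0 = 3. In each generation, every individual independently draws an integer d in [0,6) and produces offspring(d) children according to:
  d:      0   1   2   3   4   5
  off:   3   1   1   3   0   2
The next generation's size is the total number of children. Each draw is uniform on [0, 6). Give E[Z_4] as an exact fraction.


625/27

Outcome values over d=0..5: [3, 1, 1, 3, 0, 2]
Σy = 10, Σy² = 24, M = 6
μ = 10/6 = 5/3,  σ² = 24/6 − (5/3)² = 11/9
E[Z_0] = 3
E[Z_1] = 5/3·E[Z_0] = 5
E[Z_2] = 5/3·E[Z_1] = 25/3
E[Z_3] = 5/3·E[Z_2] = 125/9
E[Z_4] = 5/3·E[Z_3] = 625/27


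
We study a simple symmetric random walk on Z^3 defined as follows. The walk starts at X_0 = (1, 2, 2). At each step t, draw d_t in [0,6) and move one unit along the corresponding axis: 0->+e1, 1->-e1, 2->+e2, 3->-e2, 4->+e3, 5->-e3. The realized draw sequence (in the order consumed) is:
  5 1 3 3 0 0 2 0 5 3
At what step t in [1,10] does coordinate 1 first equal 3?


8

t=0: X=(1, 2, 2), d=5 → -e3, X_1=(1, 2, 1)
t=1: X=(1, 2, 1), d=1 → -e1, X_2=(0, 2, 1)
t=2: X=(0, 2, 1), d=3 → -e2, X_3=(0, 1, 1)
t=3: X=(0, 1, 1), d=3 → -e2, X_4=(0, 0, 1)
t=4: X=(0, 0, 1), d=0 → +e1, X_5=(1, 0, 1)
t=5: X=(1, 0, 1), d=0 → +e1, X_6=(2, 0, 1)
t=6: X=(2, 0, 1), d=2 → +e2, X_7=(2, 1, 1)
t=7: X=(2, 1, 1), d=0 → +e1, X_8=(3, 1, 1)
t=8: X=(3, 1, 1), d=5 → -e3, X_9=(3, 1, 0)
t=9: X=(3, 1, 0), d=3 → -e2, X_10=(3, 0, 0)


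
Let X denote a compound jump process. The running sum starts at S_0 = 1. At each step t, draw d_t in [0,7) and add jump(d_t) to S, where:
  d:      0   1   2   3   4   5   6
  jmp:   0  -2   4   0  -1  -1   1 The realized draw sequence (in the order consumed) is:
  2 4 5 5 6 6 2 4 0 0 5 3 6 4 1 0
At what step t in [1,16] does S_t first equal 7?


t=0: S=1, d=2, jump=4, S_1=5
t=1: S=5, d=4, jump=-1, S_2=4
t=2: S=4, d=5, jump=-1, S_3=3
t=3: S=3, d=5, jump=-1, S_4=2
t=4: S=2, d=6, jump=1, S_5=3
t=5: S=3, d=6, jump=1, S_6=4
t=6: S=4, d=2, jump=4, S_7=8
t=7: S=8, d=4, jump=-1, S_8=7
t=8: S=7, d=0, jump=0, S_9=7
t=9: S=7, d=0, jump=0, S_10=7
t=10: S=7, d=5, jump=-1, S_11=6
t=11: S=6, d=3, jump=0, S_12=6
t=12: S=6, d=6, jump=1, S_13=7
t=13: S=7, d=4, jump=-1, S_14=6
t=14: S=6, d=1, jump=-2, S_15=4
t=15: S=4, d=0, jump=0, S_16=4

8


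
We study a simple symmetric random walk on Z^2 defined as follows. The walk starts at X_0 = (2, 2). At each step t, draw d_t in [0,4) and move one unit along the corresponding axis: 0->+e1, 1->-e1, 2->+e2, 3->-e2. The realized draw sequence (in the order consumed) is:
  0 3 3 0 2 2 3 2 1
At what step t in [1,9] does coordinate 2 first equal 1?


t=0: X=(2, 2), d=0 → +e1, X_1=(3, 2)
t=1: X=(3, 2), d=3 → -e2, X_2=(3, 1)
t=2: X=(3, 1), d=3 → -e2, X_3=(3, 0)
t=3: X=(3, 0), d=0 → +e1, X_4=(4, 0)
t=4: X=(4, 0), d=2 → +e2, X_5=(4, 1)
t=5: X=(4, 1), d=2 → +e2, X_6=(4, 2)
t=6: X=(4, 2), d=3 → -e2, X_7=(4, 1)
t=7: X=(4, 1), d=2 → +e2, X_8=(4, 2)
t=8: X=(4, 2), d=1 → -e1, X_9=(3, 2)

2


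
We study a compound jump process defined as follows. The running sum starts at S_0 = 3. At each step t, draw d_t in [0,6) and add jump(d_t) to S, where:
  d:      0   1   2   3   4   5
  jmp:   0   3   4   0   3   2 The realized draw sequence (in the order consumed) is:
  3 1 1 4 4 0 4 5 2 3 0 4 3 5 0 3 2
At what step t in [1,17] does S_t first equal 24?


t=0: S=3, d=3, jump=0, S_1=3
t=1: S=3, d=1, jump=3, S_2=6
t=2: S=6, d=1, jump=3, S_3=9
t=3: S=9, d=4, jump=3, S_4=12
t=4: S=12, d=4, jump=3, S_5=15
t=5: S=15, d=0, jump=0, S_6=15
t=6: S=15, d=4, jump=3, S_7=18
t=7: S=18, d=5, jump=2, S_8=20
t=8: S=20, d=2, jump=4, S_9=24
t=9: S=24, d=3, jump=0, S_10=24
t=10: S=24, d=0, jump=0, S_11=24
t=11: S=24, d=4, jump=3, S_12=27
t=12: S=27, d=3, jump=0, S_13=27
t=13: S=27, d=5, jump=2, S_14=29
t=14: S=29, d=0, jump=0, S_15=29
t=15: S=29, d=3, jump=0, S_16=29
t=16: S=29, d=2, jump=4, S_17=33

9


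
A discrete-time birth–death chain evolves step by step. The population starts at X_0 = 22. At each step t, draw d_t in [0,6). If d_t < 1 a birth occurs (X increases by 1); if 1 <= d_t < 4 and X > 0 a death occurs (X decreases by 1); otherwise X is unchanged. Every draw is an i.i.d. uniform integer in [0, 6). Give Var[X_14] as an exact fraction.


70/9

X can drop by at most 1 per step and X_0 = 22 > T = 14, so X_t >= 22 − t >= 8 > 0 for every t <= 14: the floor at 0 (the 'and X > 0' condition) never binds. Hence X_14 = X_0 + Σ_{t<14} Y_t with i.i.d. increments Y_t = y(d_t) ∈ {+1, −1, 0}.
Outcome values over d=0..5: [1, -1, -1, -1, 0, 0]
Σy = -2, Σy² = 4, M = 6
μ = -2/6 = -1/3,  σ² = 4/6 − (-1/3)² = 5/9
Independent increments: Var[X_14] = 14·σ² = 14·(5/9) = 70/9


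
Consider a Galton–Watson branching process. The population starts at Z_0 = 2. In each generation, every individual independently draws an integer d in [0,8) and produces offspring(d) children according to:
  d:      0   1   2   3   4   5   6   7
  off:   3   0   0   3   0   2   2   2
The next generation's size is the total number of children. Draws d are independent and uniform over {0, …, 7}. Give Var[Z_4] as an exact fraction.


Outcome values over d=0..7: [3, 0, 0, 3, 0, 2, 2, 2]
Σy = 12, Σy² = 30, M = 8
μ = 12/8 = 3/2,  σ² = 30/8 − (3/2)² = 3/2
V_0 = 0, E_0 = 2
V_1 = 3/2·E_0 + (3/2)²·V_0 = 3;  E_1 = 3
V_2 = 3/2·E_1 + (3/2)²·V_1 = 45/4;  E_2 = 9/2
V_3 = 3/2·E_2 + (3/2)²·V_2 = 513/16;  E_3 = 27/4
V_4 = 3/2·E_3 + (3/2)²·V_3 = 5265/64;  E_4 = 81/8

5265/64


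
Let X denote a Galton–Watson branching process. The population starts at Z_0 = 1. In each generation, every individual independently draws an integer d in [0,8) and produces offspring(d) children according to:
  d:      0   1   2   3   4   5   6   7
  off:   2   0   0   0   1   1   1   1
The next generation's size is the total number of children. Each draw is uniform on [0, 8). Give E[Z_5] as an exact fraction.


Outcome values over d=0..7: [2, 0, 0, 0, 1, 1, 1, 1]
Σy = 6, Σy² = 8, M = 8
μ = 6/8 = 3/4,  σ² = 8/8 − (3/4)² = 7/16
E[Z_0] = 1
E[Z_1] = 3/4·E[Z_0] = 3/4
E[Z_2] = 3/4·E[Z_1] = 9/16
E[Z_3] = 3/4·E[Z_2] = 27/64
E[Z_4] = 3/4·E[Z_3] = 81/256
E[Z_5] = 3/4·E[Z_4] = 243/1024

243/1024


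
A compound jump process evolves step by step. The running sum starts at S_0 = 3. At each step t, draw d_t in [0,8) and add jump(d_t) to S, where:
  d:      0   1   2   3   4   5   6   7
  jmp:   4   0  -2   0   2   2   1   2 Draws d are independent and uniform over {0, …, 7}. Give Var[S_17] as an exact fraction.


Outcome values over d=0..7: [4, 0, -2, 0, 2, 2, 1, 2]
Σy = 9, Σy² = 33, M = 8
μ = 9/8 = 9/8,  σ² = 33/8 − (9/8)² = 183/64
Independent increments: Var[S_17] = 17·σ² = 17·(183/64) = 3111/64

3111/64


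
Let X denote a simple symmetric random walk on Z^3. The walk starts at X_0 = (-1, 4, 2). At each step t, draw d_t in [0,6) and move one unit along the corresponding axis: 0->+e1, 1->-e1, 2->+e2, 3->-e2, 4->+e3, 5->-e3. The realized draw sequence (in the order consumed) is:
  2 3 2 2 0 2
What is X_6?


t=0: X=(-1, 4, 2), d=2 → +e2, X_1=(-1, 5, 2)
t=1: X=(-1, 5, 2), d=3 → -e2, X_2=(-1, 4, 2)
t=2: X=(-1, 4, 2), d=2 → +e2, X_3=(-1, 5, 2)
t=3: X=(-1, 5, 2), d=2 → +e2, X_4=(-1, 6, 2)
t=4: X=(-1, 6, 2), d=0 → +e1, X_5=(0, 6, 2)
t=5: X=(0, 6, 2), d=2 → +e2, X_6=(0, 7, 2)

(0, 7, 2)


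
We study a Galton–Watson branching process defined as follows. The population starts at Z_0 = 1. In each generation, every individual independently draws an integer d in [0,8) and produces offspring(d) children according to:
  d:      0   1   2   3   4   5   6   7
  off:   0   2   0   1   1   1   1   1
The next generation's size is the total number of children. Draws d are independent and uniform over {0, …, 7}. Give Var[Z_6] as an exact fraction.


55856131695/68719476736

Outcome values over d=0..7: [0, 2, 0, 1, 1, 1, 1, 1]
Σy = 7, Σy² = 9, M = 8
μ = 7/8 = 7/8,  σ² = 9/8 − (7/8)² = 23/64
V_0 = 0, E_0 = 1
V_1 = 23/64·E_0 + (7/8)²·V_0 = 23/64;  E_1 = 7/8
V_2 = 23/64·E_1 + (7/8)²·V_1 = 2415/4096;  E_2 = 49/64
V_3 = 23/64·E_2 + (7/8)²·V_2 = 190463/262144;  E_3 = 343/512
V_4 = 23/64·E_3 + (7/8)²·V_3 = 13371855/16777216;  E_4 = 2401/4096
V_5 = 23/64·E_4 + (7/8)²·V_4 = 881414303/1073741824;  E_5 = 16807/32768
V_6 = 23/64·E_5 + (7/8)²·V_5 = 55856131695/68719476736;  E_6 = 117649/262144


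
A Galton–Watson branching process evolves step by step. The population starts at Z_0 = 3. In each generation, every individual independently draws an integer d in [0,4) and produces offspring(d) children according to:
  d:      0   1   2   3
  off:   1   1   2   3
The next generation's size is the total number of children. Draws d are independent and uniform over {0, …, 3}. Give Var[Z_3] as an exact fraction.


Outcome values over d=0..3: [1, 1, 2, 3]
Σy = 7, Σy² = 15, M = 4
μ = 7/4 = 7/4,  σ² = 15/4 − (7/4)² = 11/16
V_0 = 0, E_0 = 3
V_1 = 11/16·E_0 + (7/4)²·V_0 = 33/16;  E_1 = 21/4
V_2 = 11/16·E_1 + (7/4)²·V_1 = 2541/256;  E_2 = 147/16
V_3 = 11/16·E_2 + (7/4)²·V_2 = 150381/4096;  E_3 = 1029/64

150381/4096


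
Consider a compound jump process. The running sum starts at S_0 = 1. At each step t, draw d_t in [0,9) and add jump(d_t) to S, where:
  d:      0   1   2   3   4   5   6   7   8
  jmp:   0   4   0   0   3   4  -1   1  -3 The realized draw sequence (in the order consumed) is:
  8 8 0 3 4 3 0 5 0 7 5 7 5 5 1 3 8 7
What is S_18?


18

t=0: S=1, d=8, jump=-3, S_1=-2
t=1: S=-2, d=8, jump=-3, S_2=-5
t=2: S=-5, d=0, jump=0, S_3=-5
t=3: S=-5, d=3, jump=0, S_4=-5
t=4: S=-5, d=4, jump=3, S_5=-2
t=5: S=-2, d=3, jump=0, S_6=-2
t=6: S=-2, d=0, jump=0, S_7=-2
t=7: S=-2, d=5, jump=4, S_8=2
t=8: S=2, d=0, jump=0, S_9=2
t=9: S=2, d=7, jump=1, S_10=3
t=10: S=3, d=5, jump=4, S_11=7
t=11: S=7, d=7, jump=1, S_12=8
t=12: S=8, d=5, jump=4, S_13=12
t=13: S=12, d=5, jump=4, S_14=16
t=14: S=16, d=1, jump=4, S_15=20
t=15: S=20, d=3, jump=0, S_16=20
t=16: S=20, d=8, jump=-3, S_17=17
t=17: S=17, d=7, jump=1, S_18=18


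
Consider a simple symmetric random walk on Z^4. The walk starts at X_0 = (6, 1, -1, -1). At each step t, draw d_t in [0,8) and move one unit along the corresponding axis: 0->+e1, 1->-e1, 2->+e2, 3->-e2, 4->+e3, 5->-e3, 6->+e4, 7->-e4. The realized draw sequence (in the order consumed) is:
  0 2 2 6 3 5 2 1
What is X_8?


t=0: X=(6, 1, -1, -1), d=0 → +e1, X_1=(7, 1, -1, -1)
t=1: X=(7, 1, -1, -1), d=2 → +e2, X_2=(7, 2, -1, -1)
t=2: X=(7, 2, -1, -1), d=2 → +e2, X_3=(7, 3, -1, -1)
t=3: X=(7, 3, -1, -1), d=6 → +e4, X_4=(7, 3, -1, 0)
t=4: X=(7, 3, -1, 0), d=3 → -e2, X_5=(7, 2, -1, 0)
t=5: X=(7, 2, -1, 0), d=5 → -e3, X_6=(7, 2, -2, 0)
t=6: X=(7, 2, -2, 0), d=2 → +e2, X_7=(7, 3, -2, 0)
t=7: X=(7, 3, -2, 0), d=1 → -e1, X_8=(6, 3, -2, 0)

(6, 3, -2, 0)


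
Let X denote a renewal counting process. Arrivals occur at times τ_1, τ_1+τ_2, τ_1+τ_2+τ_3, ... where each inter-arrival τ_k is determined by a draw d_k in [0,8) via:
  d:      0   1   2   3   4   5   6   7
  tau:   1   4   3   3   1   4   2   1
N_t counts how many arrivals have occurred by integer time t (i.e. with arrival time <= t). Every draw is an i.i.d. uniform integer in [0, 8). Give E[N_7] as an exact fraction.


Inter-arrival values over d=0..7: [1, 4, 3, 3, 1, 4, 2, 1]
Each d has probability 1/8, so the pmf of τ is: f(1) = 3/8, f(2) = 1/8, f(3) = 1/4, f(4) = 1/4
Renewal equation for m(n) = E[N_n]: condition on τ_1 = k (if k <= n, one arrival plus a fresh copy on the remaining n−k steps): m(n) = F(n) + Σ_{k<=n} f(k)·m(n−k), where F(n) = P(τ <= n) and m(0) = 0
m(1) = F(1) = 3/8
m(2) = F(2) + f(1)·m(1) = 1/2 + 3/8·3/8 = 41/64
m(3) = F(3) + f(1)·m(2) + f(2)·m(1) = 3/4 + 3/8·41/64 + 1/8·3/8 = 531/512
m(4) = F(4) + f(1)·m(3) + f(2)·m(2) + f(3)·m(1) = 1 + 3/8·531/512 + 1/8·41/64 + 1/4·3/8 = 6401/4096
m(5) = F(5) + f(1)·m(4) + f(2)·m(3) + f(3)·m(2) + f(4)·m(1) = 1 + 3/8·6401/4096 + 1/8·531/512 + 1/4·41/64 + 1/4·3/8 = 64539/32768
m(6) = F(6) + f(1)·m(5) + f(2)·m(4) + f(3)·m(3) + f(4)·m(2) = 1 + 3/8·64539/32768 + 1/8·6401/4096 + 1/4·531/512 + 1/4·41/64 = 616921/262144
m(7) = F(7) + f(1)·m(6) + f(2)·m(5) + f(3)·m(4) + f(4)·m(3) = 1 + 3/8·616921/262144 + 1/8·64539/32768 + 1/4·6401/4096 + 1/4·531/512 = 5827299/2097152
E[N_7] = m(7) = 5827299/2097152

5827299/2097152


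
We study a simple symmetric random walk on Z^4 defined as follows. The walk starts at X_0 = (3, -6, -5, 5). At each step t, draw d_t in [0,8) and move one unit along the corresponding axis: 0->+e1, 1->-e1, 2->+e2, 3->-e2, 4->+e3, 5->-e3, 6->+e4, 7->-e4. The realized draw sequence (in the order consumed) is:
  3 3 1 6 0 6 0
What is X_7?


(4, -8, -5, 7)

t=0: X=(3, -6, -5, 5), d=3 → -e2, X_1=(3, -7, -5, 5)
t=1: X=(3, -7, -5, 5), d=3 → -e2, X_2=(3, -8, -5, 5)
t=2: X=(3, -8, -5, 5), d=1 → -e1, X_3=(2, -8, -5, 5)
t=3: X=(2, -8, -5, 5), d=6 → +e4, X_4=(2, -8, -5, 6)
t=4: X=(2, -8, -5, 6), d=0 → +e1, X_5=(3, -8, -5, 6)
t=5: X=(3, -8, -5, 6), d=6 → +e4, X_6=(3, -8, -5, 7)
t=6: X=(3, -8, -5, 7), d=0 → +e1, X_7=(4, -8, -5, 7)


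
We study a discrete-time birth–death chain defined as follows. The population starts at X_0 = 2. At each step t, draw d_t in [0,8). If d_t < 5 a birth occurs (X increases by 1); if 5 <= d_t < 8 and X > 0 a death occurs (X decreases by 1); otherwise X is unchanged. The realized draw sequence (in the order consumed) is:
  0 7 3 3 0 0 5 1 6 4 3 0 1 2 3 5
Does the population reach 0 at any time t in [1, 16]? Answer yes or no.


no

t=0: X=2, d=0 → birth, X_1=3
t=1: X=3, d=7 → death, X_2=2
t=2: X=2, d=3 → birth, X_3=3
t=3: X=3, d=3 → birth, X_4=4
t=4: X=4, d=0 → birth, X_5=5
t=5: X=5, d=0 → birth, X_6=6
t=6: X=6, d=5 → death, X_7=5
t=7: X=5, d=1 → birth, X_8=6
t=8: X=6, d=6 → death, X_9=5
t=9: X=5, d=4 → birth, X_10=6
t=10: X=6, d=3 → birth, X_11=7
t=11: X=7, d=0 → birth, X_12=8
t=12: X=8, d=1 → birth, X_13=9
t=13: X=9, d=2 → birth, X_14=10
t=14: X=10, d=3 → birth, X_15=11
t=15: X=11, d=5 → death, X_16=10


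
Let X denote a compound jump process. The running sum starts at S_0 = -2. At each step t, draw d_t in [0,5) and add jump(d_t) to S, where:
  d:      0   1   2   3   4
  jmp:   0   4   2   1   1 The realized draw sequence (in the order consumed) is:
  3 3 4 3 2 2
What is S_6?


t=0: S=-2, d=3, jump=1, S_1=-1
t=1: S=-1, d=3, jump=1, S_2=0
t=2: S=0, d=4, jump=1, S_3=1
t=3: S=1, d=3, jump=1, S_4=2
t=4: S=2, d=2, jump=2, S_5=4
t=5: S=4, d=2, jump=2, S_6=6

6


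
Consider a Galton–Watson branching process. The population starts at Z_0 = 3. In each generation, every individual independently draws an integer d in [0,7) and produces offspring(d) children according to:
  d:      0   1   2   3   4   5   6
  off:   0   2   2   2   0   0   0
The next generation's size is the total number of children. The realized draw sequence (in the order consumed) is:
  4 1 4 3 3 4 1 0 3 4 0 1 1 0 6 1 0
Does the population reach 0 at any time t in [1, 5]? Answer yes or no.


gen 0: Z_0=3, draws=[4, 1, 4], offspring=[0, 2, 0], Z_1=2
gen 1: Z_1=2, draws=[3, 3], offspring=[2, 2], Z_2=4
gen 2: Z_2=4, draws=[4, 1, 0, 3], offspring=[0, 2, 0, 2], Z_3=4
gen 3: Z_3=4, draws=[4, 0, 1, 1], offspring=[0, 0, 2, 2], Z_4=4
gen 4: Z_4=4, draws=[0, 6, 1, 0], offspring=[0, 0, 2, 0], Z_5=2

no


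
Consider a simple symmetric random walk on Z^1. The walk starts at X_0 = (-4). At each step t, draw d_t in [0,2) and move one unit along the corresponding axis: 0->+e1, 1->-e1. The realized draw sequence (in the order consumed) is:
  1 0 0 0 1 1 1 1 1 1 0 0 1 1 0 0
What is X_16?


(-6)

t=0: X=(-4), d=1 → -e1, X_1=(-5)
t=1: X=(-5), d=0 → +e1, X_2=(-4)
t=2: X=(-4), d=0 → +e1, X_3=(-3)
t=3: X=(-3), d=0 → +e1, X_4=(-2)
t=4: X=(-2), d=1 → -e1, X_5=(-3)
t=5: X=(-3), d=1 → -e1, X_6=(-4)
t=6: X=(-4), d=1 → -e1, X_7=(-5)
t=7: X=(-5), d=1 → -e1, X_8=(-6)
t=8: X=(-6), d=1 → -e1, X_9=(-7)
t=9: X=(-7), d=1 → -e1, X_10=(-8)
t=10: X=(-8), d=0 → +e1, X_11=(-7)
t=11: X=(-7), d=0 → +e1, X_12=(-6)
t=12: X=(-6), d=1 → -e1, X_13=(-7)
t=13: X=(-7), d=1 → -e1, X_14=(-8)
t=14: X=(-8), d=0 → +e1, X_15=(-7)
t=15: X=(-7), d=0 → +e1, X_16=(-6)


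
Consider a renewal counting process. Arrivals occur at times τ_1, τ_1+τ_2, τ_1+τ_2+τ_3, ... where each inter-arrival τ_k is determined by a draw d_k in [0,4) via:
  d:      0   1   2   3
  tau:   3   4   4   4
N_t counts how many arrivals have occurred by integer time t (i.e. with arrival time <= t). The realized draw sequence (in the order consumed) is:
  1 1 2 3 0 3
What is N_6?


1

draw d_1=1: τ_1=4, arrival time A_1=4
draw d_2=1: τ_2=4, arrival time A_2=8
draw d_3=2: τ_3=4, arrival time A_3=12
draw d_4=3: τ_4=4, arrival time A_4=16
draw d_5=0: τ_5=3, arrival time A_5=19
draw d_6=3: τ_6=4, arrival time A_6=23
N_t over t=0..6: 0:0 1:0 2:0 3:0 4:1 5:1 6:1


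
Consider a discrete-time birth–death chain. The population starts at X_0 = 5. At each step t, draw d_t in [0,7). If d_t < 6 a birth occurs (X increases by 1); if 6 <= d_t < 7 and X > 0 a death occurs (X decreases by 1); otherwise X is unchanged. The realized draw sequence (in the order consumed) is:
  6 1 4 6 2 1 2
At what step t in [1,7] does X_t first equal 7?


t=0: X=5, d=6 → death, X_1=4
t=1: X=4, d=1 → birth, X_2=5
t=2: X=5, d=4 → birth, X_3=6
t=3: X=6, d=6 → death, X_4=5
t=4: X=5, d=2 → birth, X_5=6
t=5: X=6, d=1 → birth, X_6=7
t=6: X=7, d=2 → birth, X_7=8

6


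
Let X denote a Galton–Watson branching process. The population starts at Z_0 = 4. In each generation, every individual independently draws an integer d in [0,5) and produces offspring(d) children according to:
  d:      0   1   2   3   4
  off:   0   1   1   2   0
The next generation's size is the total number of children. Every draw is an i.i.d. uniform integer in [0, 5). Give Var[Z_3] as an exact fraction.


54656/15625

Outcome values over d=0..4: [0, 1, 1, 2, 0]
Σy = 4, Σy² = 6, M = 5
μ = 4/5 = 4/5,  σ² = 6/5 − (4/5)² = 14/25
V_0 = 0, E_0 = 4
V_1 = 14/25·E_0 + (4/5)²·V_0 = 56/25;  E_1 = 16/5
V_2 = 14/25·E_1 + (4/5)²·V_1 = 2016/625;  E_2 = 64/25
V_3 = 14/25·E_2 + (4/5)²·V_2 = 54656/15625;  E_3 = 256/125


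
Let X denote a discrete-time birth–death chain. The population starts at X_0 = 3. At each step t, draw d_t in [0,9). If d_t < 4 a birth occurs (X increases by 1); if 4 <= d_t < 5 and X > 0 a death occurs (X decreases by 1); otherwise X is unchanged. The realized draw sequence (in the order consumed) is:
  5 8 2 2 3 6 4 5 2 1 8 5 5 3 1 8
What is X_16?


t=0: X=3, d=5 → hold, X_1=3
t=1: X=3, d=8 → hold, X_2=3
t=2: X=3, d=2 → birth, X_3=4
t=3: X=4, d=2 → birth, X_4=5
t=4: X=5, d=3 → birth, X_5=6
t=5: X=6, d=6 → hold, X_6=6
t=6: X=6, d=4 → death, X_7=5
t=7: X=5, d=5 → hold, X_8=5
t=8: X=5, d=2 → birth, X_9=6
t=9: X=6, d=1 → birth, X_10=7
t=10: X=7, d=8 → hold, X_11=7
t=11: X=7, d=5 → hold, X_12=7
t=12: X=7, d=5 → hold, X_13=7
t=13: X=7, d=3 → birth, X_14=8
t=14: X=8, d=1 → birth, X_15=9
t=15: X=9, d=8 → hold, X_16=9

9


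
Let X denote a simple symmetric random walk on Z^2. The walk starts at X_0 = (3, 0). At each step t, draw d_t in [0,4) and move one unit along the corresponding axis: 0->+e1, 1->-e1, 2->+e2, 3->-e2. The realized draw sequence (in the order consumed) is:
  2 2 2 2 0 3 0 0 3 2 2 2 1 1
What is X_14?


t=0: X=(3, 0), d=2 → +e2, X_1=(3, 1)
t=1: X=(3, 1), d=2 → +e2, X_2=(3, 2)
t=2: X=(3, 2), d=2 → +e2, X_3=(3, 3)
t=3: X=(3, 3), d=2 → +e2, X_4=(3, 4)
t=4: X=(3, 4), d=0 → +e1, X_5=(4, 4)
t=5: X=(4, 4), d=3 → -e2, X_6=(4, 3)
t=6: X=(4, 3), d=0 → +e1, X_7=(5, 3)
t=7: X=(5, 3), d=0 → +e1, X_8=(6, 3)
t=8: X=(6, 3), d=3 → -e2, X_9=(6, 2)
t=9: X=(6, 2), d=2 → +e2, X_10=(6, 3)
t=10: X=(6, 3), d=2 → +e2, X_11=(6, 4)
t=11: X=(6, 4), d=2 → +e2, X_12=(6, 5)
t=12: X=(6, 5), d=1 → -e1, X_13=(5, 5)
t=13: X=(5, 5), d=1 → -e1, X_14=(4, 5)

(4, 5)


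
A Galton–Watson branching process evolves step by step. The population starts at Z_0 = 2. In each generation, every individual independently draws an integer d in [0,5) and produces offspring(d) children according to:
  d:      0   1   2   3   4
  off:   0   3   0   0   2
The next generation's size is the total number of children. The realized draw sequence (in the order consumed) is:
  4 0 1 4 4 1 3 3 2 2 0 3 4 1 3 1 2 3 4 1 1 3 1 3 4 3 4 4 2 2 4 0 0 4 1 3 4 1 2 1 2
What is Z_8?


gen 0: Z_0=2, draws=[4, 0], offspring=[2, 0], Z_1=2
gen 1: Z_1=2, draws=[1, 4], offspring=[3, 2], Z_2=5
gen 2: Z_2=5, draws=[4, 1, 3, 3, 2], offspring=[2, 3, 0, 0, 0], Z_3=5
gen 3: Z_3=5, draws=[2, 0, 3, 4, 1], offspring=[0, 0, 0, 2, 3], Z_4=5
gen 4: Z_4=5, draws=[3, 1, 2, 3, 4], offspring=[0, 3, 0, 0, 2], Z_5=5
gen 5: Z_5=5, draws=[1, 1, 3, 1, 3], offspring=[3, 3, 0, 3, 0], Z_6=9
gen 6: Z_6=9, draws=[4, 3, 4, 4, 2, 2, 4, 0, 0], offspring=[2, 0, 2, 2, 0, 0, 2, 0, 0], Z_7=8
gen 7: Z_7=8, draws=[4, 1, 3, 4, 1, 2, 1, 2], offspring=[2, 3, 0, 2, 3, 0, 3, 0], Z_8=13

13


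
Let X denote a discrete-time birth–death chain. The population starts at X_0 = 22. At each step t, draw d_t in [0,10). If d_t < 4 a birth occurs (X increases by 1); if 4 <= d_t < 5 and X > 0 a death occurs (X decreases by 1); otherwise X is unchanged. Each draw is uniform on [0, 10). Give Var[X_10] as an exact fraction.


X can drop by at most 1 per step and X_0 = 22 > T = 10, so X_t >= 22 − t >= 12 > 0 for every t <= 10: the floor at 0 (the 'and X > 0' condition) never binds. Hence X_10 = X_0 + Σ_{t<10} Y_t with i.i.d. increments Y_t = y(d_t) ∈ {+1, −1, 0}.
Outcome values over d=0..9: [1, 1, 1, 1, -1, 0, 0, 0, 0, 0]
Σy = 3, Σy² = 5, M = 10
μ = 3/10 = 3/10,  σ² = 5/10 − (3/10)² = 41/100
Independent increments: Var[X_10] = 10·σ² = 10·(41/100) = 41/10

41/10
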